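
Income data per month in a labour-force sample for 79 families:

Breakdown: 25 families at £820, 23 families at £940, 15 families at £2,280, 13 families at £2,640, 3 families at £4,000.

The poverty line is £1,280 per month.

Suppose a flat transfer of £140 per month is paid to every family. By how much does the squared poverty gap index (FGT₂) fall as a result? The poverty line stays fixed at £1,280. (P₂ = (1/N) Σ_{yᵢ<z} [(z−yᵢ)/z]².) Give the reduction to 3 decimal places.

Before: below the line — 25×£820, 23×£940; squared poverty gap index (FGT₂) = 0.06141.
After the £140 transfer: below the line — 25×£960, 23×£1,080; squared poverty gap index (FGT₂) = 0.02689.
Reduction = 0.06141 − 0.02689 = 0.035.

0.035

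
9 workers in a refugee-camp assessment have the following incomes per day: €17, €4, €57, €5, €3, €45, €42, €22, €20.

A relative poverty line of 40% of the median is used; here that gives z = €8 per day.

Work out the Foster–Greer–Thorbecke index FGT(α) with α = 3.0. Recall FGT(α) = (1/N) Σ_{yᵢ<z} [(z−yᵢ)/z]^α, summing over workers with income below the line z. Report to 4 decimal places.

Poor units: €3, €4, €5 (q = 3 of N = 9).
Shortfall ratios: (8−3)/8 = 0.6250; (8−4)/8 = 0.5000; (8−5)/8 = 0.3750.
Raised to α = 3.0: 0.24414; 0.12500; 0.05273.
Sum = 0.421875; FGT(3.0) = 0.421875 / 9 = 0.0469.

0.0469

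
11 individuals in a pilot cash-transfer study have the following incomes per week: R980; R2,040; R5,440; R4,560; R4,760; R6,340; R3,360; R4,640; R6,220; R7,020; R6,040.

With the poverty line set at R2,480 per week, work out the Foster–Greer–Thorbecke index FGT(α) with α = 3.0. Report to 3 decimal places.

Poor units: R980, R2,040 (q = 2 of N = 11).
Normalized shortfalls: (2480−980)/2480 = 0.6048; (2480−2040)/2480 = 0.1774.
Raised to α = 3.0: 0.22127; 0.00558.
Sum = 0.226853; FGT(3.0) = 0.226853 / 11 = 0.021.

0.021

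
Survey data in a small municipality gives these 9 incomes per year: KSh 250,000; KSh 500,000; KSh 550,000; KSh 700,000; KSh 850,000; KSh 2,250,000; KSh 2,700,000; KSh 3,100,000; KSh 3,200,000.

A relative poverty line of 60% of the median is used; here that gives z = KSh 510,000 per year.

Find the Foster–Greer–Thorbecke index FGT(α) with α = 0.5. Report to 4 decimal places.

0.0949

Below the line: KSh 250,000, KSh 500,000 (q = 2 of N = 9).
Normalized shortfalls: (510000−250000)/510000 = 0.5098; (510000−500000)/510000 = 0.0196.
Raised to α = 0.5: 0.71401; 0.14003.
Sum = 0.854034; FGT(0.5) = 0.854034 / 9 = 0.0949.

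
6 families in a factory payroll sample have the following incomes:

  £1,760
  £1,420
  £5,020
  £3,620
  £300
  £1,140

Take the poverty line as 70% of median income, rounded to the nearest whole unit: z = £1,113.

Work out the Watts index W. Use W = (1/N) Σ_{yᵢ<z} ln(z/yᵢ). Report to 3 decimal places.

Incomes under z: £300 (q = 1 of N = 6).
Log shortfalls: ln(1113/300) = 1.3110.
W = 1.311032 / 6 = 0.219.

0.219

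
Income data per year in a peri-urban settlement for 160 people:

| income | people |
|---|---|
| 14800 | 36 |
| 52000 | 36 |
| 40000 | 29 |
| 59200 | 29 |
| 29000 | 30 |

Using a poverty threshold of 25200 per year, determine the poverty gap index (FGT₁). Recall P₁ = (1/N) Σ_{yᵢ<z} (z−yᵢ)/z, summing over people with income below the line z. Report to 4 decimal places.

0.0929

Incomes under z: 36×14800 (q = 36 of N = 160).
Gap ratios (z−y)/z: (25200−14800)/25200 = 0.4127 (×36).
Σ = 14.857143. Dividing by the full population N = 160 gives P₁ = 0.0929.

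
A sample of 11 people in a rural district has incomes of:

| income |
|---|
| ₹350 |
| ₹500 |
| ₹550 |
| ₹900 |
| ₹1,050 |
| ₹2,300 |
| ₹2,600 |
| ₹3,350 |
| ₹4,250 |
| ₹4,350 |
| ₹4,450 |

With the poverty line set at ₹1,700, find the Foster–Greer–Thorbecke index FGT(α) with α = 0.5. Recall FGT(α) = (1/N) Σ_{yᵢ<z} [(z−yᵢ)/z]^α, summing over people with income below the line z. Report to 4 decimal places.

Poor units: ₹350, ₹500, ₹550, ₹900, ₹1,050 (q = 5 of N = 11).
Shortfall ratios: (1700−350)/1700 = 0.7941; (1700−500)/1700 = 0.7059; (1700−550)/1700 = 0.6765; (1700−900)/1700 = 0.4706; (1700−1050)/1700 = 0.3824.
Raised to α = 0.5: 0.89113; 0.84017; 0.82248; 0.68599; 0.61835.
Sum = 3.858120; FGT(0.5) = 3.858120 / 11 = 0.3507.

0.3507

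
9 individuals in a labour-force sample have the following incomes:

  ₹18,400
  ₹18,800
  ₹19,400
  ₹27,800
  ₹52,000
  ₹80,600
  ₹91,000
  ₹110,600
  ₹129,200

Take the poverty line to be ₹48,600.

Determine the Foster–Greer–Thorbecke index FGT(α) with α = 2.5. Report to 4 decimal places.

Poor units: ₹18,400, ₹18,800, ₹19,400, ₹27,800 (q = 4 of N = 9).
Shortfall ratios: (48600−18400)/48600 = 0.6214; (48600−18800)/48600 = 0.6132; (48600−19400)/48600 = 0.6008; (48600−27800)/48600 = 0.4280.
Raised to α = 2.5: 0.30439; 0.29441; 0.27981; 0.11983.
Sum = 0.998438; FGT(2.5) = 0.998438 / 9 = 0.1109.

0.1109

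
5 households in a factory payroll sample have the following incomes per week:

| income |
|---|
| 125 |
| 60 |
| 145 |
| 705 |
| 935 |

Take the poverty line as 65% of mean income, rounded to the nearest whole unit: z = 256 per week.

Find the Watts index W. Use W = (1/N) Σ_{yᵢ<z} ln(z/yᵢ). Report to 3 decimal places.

Below z: 60, 125, 145 (q = 3 of N = 5).
Log gaps: ln(256/60) = 1.4508; ln(256/125) = 0.7169; ln(256/145) = 0.5684.
W = 2.736140 / 5 = 0.547.

0.547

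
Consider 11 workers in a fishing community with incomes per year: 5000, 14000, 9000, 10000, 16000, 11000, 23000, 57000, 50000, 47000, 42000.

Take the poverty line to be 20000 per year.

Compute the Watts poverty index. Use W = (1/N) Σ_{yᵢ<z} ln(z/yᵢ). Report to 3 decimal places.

0.369

Below z: 5000, 9000, 10000, 11000, 14000, 16000 (q = 6 of N = 11).
Log gaps: ln(20000/5000) = 1.3863; ln(20000/9000) = 0.7985; ln(20000/10000) = 0.6931; ln(20000/11000) = 0.5978; ln(20000/14000) = 0.3567; ln(20000/16000) = 0.2231.
W = 4.055605 / 11 = 0.369.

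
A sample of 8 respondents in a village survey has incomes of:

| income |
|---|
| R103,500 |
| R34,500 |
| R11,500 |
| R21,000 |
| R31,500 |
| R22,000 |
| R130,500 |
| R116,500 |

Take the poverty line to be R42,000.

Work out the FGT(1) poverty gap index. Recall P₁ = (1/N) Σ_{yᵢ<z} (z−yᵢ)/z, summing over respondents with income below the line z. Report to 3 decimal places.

0.266

Incomes under z: R11,500, R21,000, R22,000, R31,500, R34,500 (q = 5 of N = 8).
Shortfall ratios: (42000−11500)/42000 = 0.7262; (42000−21000)/42000 = 0.5000; (42000−22000)/42000 = 0.4762; (42000−31500)/42000 = 0.2500; (42000−34500)/42000 = 0.1786.
Sum of shortfalls = 2.130952; P₁ averages over all N: 2.130952 / 8 = 0.266.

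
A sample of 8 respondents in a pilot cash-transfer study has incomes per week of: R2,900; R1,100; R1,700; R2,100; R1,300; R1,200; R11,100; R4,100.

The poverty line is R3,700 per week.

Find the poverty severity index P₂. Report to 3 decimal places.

0.237

Below the line: R1,100, R1,200, R1,300, R1,700, R2,100, R2,900 (q = 6 of N = 8).
Relative gaps: (3700−1100)/3700 = 0.7027; (3700−1200)/3700 = 0.6757; (3700−1300)/3700 = 0.6486; (3700−1700)/3700 = 0.5405; (3700−2100)/3700 = 0.4324; (3700−2900)/3700 = 0.2162.
Squared: 0.4938; 0.4565; 0.4207; 0.2922; 0.1870; 0.0467.
Sum = 1.897005; P₂ = 1.897005 / 8 = 0.237.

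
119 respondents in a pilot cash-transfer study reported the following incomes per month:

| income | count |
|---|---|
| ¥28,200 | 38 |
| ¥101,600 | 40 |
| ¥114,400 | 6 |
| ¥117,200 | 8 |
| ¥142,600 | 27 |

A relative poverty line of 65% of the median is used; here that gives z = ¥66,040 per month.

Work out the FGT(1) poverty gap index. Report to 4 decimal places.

Poor units: 38×¥28,200 (q = 38 of N = 119).
Gap ratios (z−y)/z: (66040−28200)/66040 = 0.5730 (×38).
Σ = 21.773471. Dividing by the full population N = 119 gives P₁ = 0.1830.

0.1830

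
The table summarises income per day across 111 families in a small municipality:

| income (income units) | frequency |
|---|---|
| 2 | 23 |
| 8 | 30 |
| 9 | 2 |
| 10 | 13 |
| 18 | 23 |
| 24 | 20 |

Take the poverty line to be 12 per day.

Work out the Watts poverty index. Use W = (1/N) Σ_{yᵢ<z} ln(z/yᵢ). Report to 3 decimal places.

Poor units: 23×2, 30×8, 2×9, 13×10 (q = 68 of N = 111).
Log shortfalls: ln(12/2) = 1.7918 (×23); ln(12/8) = 0.4055 (×30); ln(12/9) = 0.2877 (×2); ln(12/10) = 0.1823 (×13).
W = 56.319965 / 111 = 0.507.

0.507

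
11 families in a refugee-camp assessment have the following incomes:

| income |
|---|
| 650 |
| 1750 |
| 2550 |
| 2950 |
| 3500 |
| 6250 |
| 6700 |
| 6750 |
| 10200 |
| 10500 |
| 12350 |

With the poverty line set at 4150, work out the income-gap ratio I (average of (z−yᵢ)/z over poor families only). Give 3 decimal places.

Incomes under z: 650, 1750, 2550, 2950, 3500 (q = 5 of N = 11).
Relative gaps: 0.8434, 0.5783, 0.3855, 0.2892, 0.1566; sum = 2.253012.
The income-gap ratio divides by q (the poor only): 2.253012 / 5 = 0.451.

0.451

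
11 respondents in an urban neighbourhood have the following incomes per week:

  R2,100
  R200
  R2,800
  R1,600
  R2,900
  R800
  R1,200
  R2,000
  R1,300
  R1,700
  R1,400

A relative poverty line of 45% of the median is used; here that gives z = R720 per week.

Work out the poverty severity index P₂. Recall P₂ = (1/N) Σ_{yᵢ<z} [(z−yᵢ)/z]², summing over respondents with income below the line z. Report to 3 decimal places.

0.047

Incomes under z: R200 (q = 1 of N = 11).
Gap ratios (z−y)/z: (720−200)/720 = 0.7222.
Squared: 0.5216.
Sum = 0.521605; P₂ = 0.521605 / 11 = 0.047.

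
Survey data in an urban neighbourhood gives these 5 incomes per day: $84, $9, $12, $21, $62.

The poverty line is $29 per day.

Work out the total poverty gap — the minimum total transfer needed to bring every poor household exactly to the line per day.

$45

Below z: $9, $12, $21 (q = 3 of N = 5).
Individual gaps: 29−9 = 20; 29−12 = 17; 29−21 = 8.
Aggregate gap = $45.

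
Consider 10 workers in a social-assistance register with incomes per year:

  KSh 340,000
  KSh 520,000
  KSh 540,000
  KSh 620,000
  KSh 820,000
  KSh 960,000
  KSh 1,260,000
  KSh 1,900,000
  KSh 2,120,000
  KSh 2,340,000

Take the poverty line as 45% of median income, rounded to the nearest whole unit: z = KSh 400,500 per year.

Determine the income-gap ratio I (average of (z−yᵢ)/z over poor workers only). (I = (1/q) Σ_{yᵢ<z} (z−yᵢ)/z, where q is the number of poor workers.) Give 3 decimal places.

0.151

Incomes under z: KSh 340,000 (q = 1 of N = 10).
Shortfall ratios (z−y)/z: 0.1511; sum = 0.151061.
I averages over the q = 1 poor units only: 0.151061 / 1 = 0.151.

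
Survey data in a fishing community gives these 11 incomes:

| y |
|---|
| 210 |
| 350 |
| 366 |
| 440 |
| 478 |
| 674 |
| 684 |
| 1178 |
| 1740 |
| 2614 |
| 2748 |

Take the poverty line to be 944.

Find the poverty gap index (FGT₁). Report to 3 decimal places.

Below the line: 210, 350, 366, 440, 478, 674, 684 (q = 7 of N = 11).
Relative gaps: (944−210)/944 = 0.7775; (944−350)/944 = 0.6292; (944−366)/944 = 0.6123; (944−440)/944 = 0.5339; (944−478)/944 = 0.4936; (944−674)/944 = 0.2860; (944−684)/944 = 0.2754.
Σ = 3.608051. Dividing by the full population N = 11 gives P₁ = 0.328.

0.328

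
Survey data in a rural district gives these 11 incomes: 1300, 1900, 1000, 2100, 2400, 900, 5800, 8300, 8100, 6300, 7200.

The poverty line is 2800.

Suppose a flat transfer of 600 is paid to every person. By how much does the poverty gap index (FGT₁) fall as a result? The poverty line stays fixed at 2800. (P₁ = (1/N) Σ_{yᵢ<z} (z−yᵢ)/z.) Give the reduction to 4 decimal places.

0.1104

Before: below the line — 900, 1000, 1300, 1900, 2100, 2400; poverty gap index (FGT₁) = 0.233766.
After the 600 transfer: below the line — 1500, 1600, 1900, 2500, 2700; poverty gap index (FGT₁) = 0.123377.
Reduction = 0.233766 − 0.123377 = 0.1104.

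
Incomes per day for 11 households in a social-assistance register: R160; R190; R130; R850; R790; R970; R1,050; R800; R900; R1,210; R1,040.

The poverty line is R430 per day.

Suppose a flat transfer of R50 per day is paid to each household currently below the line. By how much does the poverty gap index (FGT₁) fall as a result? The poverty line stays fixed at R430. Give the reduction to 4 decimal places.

0.0317

Before: below the line — R130, R160, R190; poverty gap index (FGT₁) = 0.171247.
After the R50 transfer: below the line — R180, R210, R240; poverty gap index (FGT₁) = 0.139535.
Reduction = 0.171247 − 0.139535 = 0.0317.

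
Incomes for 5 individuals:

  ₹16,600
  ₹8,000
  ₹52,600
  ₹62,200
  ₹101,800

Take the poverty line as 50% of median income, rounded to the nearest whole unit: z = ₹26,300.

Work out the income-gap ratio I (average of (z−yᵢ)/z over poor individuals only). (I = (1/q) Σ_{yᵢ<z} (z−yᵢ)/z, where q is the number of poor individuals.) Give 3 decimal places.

0.532

Poor units: ₹8,000, ₹16,600 (q = 2 of N = 5).
Shortfall ratios (z−y)/z: 0.6958, 0.3688; sum = 1.064639.
The income-gap ratio divides by q (the poor only): 1.064639 / 2 = 0.532.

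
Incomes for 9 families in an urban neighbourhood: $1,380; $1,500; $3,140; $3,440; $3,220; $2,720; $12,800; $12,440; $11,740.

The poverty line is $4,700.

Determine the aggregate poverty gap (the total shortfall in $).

Incomes under z: $1,380, $1,500, $2,720, $3,140, $3,220, $3,440 (q = 6 of N = 9).
Individual gaps: 4700−1380 = 3320; 4700−1500 = 3200; 4700−2720 = 1980; 4700−3140 = 1560; 4700−3220 = 1480; 4700−3440 = 1260.
Aggregate gap = $12,800.

$12,800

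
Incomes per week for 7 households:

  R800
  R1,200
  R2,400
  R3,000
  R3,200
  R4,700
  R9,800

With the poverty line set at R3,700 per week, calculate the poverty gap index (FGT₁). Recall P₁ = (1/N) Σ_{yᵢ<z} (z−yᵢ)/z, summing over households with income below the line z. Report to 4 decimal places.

0.3050

Incomes under z: R800, R1,200, R2,400, R3,000, R3,200 (q = 5 of N = 7).
Shortfall ratios: (3700−800)/3700 = 0.7838; (3700−1200)/3700 = 0.6757; (3700−2400)/3700 = 0.3514; (3700−3000)/3700 = 0.1892; (3700−3200)/3700 = 0.1351.
Sum of shortfalls = 2.135135; P₁ averages over all N: 2.135135 / 7 = 0.3050.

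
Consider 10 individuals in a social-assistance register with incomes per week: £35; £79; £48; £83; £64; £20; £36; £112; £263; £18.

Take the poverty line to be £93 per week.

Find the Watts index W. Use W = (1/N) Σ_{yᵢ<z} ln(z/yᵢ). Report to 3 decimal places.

Poor units: £18, £20, £35, £36, £48, £64, £79, £83 (q = 8 of N = 10).
Log shortfalls: ln(93/18) = 1.6422; ln(93/20) = 1.5369; ln(93/35) = 0.9773; ln(93/36) = 0.9491; ln(93/48) = 0.6614; ln(93/64) = 0.3737; ln(93/79) = 0.1632; ln(93/83) = 0.1138.
W = 6.417452 / 10 = 0.642.

0.642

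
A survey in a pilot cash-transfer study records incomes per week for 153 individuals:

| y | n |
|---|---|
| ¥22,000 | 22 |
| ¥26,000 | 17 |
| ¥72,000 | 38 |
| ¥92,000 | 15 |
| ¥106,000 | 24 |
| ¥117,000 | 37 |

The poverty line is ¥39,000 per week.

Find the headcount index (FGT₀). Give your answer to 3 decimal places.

0.255

39 of the 153 individuals have income below ¥39,000.
H = 39/153 = 0.255.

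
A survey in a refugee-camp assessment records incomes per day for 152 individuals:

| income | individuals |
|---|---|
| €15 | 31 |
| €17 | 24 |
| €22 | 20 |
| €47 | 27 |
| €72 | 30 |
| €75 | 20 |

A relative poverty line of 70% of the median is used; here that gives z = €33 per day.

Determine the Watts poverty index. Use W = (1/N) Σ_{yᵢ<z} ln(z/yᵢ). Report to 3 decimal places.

Below z: 31×€15, 24×€17, 20×€22 (q = 75 of N = 152).
Log shortfalls: ln(33/15) = 0.7885 (×31); ln(33/17) = 0.6633 (×24); ln(33/22) = 0.4055 (×20).
W = 48.470542 / 152 = 0.319.

0.319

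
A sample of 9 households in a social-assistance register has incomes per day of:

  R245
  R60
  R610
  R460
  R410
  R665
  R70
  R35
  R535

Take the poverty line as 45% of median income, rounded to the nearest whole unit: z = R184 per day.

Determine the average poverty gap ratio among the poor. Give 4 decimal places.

0.7011

Below z: R35, R60, R70 (q = 3 of N = 9).
Shortfall ratios (z−y)/z: 0.8098, 0.6739, 0.6196; sum = 2.103261.
The income-gap ratio divides by q (the poor only): 2.103261 / 3 = 0.7011.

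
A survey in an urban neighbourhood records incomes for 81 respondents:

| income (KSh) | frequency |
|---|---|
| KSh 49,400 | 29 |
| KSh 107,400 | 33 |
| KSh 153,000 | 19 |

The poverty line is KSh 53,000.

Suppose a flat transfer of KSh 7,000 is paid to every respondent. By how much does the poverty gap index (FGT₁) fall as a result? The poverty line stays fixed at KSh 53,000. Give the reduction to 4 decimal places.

Before: below the line — 29×KSh 49,400; poverty gap index (FGT₁) = 0.024319.
After the KSh 7,000 transfer: below the line — none; poverty gap index (FGT₁) = 0.000000.
Reduction = 0.024319 − 0.000000 = 0.0243.

0.0243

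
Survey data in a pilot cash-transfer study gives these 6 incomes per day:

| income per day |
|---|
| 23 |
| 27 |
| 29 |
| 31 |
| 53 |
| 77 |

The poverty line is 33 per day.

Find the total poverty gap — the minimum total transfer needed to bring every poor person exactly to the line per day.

Below z: 23, 27, 29, 31 (q = 4 of N = 6).
Individual gaps: 33−23 = 10; 33−27 = 6; 33−29 = 4; 33−31 = 2.
Aggregate gap = 22.

22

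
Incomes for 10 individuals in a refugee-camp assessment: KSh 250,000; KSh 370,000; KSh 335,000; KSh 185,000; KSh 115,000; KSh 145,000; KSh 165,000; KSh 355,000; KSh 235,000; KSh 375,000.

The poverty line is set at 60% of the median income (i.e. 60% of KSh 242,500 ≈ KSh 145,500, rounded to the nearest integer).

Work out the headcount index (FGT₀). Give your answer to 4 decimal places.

0.2000

2 of the 10 individuals have income below KSh 145,500.
H = 2/10 = 0.2000.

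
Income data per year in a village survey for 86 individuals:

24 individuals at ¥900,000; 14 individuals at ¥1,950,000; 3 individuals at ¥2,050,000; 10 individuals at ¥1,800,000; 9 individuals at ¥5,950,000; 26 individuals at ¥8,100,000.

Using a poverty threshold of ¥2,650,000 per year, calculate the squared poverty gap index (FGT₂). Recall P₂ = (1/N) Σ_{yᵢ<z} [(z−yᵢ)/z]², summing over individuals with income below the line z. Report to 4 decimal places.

Poor units: 24×¥900,000, 10×¥1,800,000, 14×¥1,950,000, 3×¥2,050,000 (q = 51 of N = 86).
Gap ratios (z−y)/z: (2650000−900000)/2650000 = 0.6604 (×24); (2650000−1800000)/2650000 = 0.3208 (×10); (2650000−1950000)/2650000 = 0.2642 (×14); (2650000−2050000)/2650000 = 0.2264 (×3).
Squared: 0.4361 (×24); 0.1029 (×10); 0.0698 (×14); 0.0513 (×3).
Sum = 12.625845; P₂ = 12.625845 / 86 = 0.1468.

0.1468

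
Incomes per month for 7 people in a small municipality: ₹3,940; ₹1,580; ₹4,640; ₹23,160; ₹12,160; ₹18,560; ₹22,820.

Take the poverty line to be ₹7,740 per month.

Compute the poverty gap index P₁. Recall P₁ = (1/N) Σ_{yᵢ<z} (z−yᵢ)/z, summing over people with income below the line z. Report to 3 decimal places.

Poor units: ₹1,580, ₹3,940, ₹4,640 (q = 3 of N = 7).
Gap ratios (z−y)/z: (7740−1580)/7740 = 0.7959; (7740−3940)/7740 = 0.4910; (7740−4640)/7740 = 0.4005.
Sum of shortfalls = 1.687339; P₁ averages over all N: 1.687339 / 7 = 0.241.

0.241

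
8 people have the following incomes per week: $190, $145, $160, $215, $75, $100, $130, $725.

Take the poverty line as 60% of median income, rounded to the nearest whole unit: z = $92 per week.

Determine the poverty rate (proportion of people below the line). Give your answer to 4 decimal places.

1 of the 8 people have income below $92.
H = 1/8 = 0.1250.

0.1250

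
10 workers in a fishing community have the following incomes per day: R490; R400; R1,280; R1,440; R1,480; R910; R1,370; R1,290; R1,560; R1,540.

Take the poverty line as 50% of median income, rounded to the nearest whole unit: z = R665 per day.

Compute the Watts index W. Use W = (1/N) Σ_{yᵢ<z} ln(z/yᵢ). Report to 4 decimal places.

Below z: R400, R490 (q = 2 of N = 10).
ln(z/y) terms: ln(665/400) = 0.5083; ln(665/490) = 0.3054.
W = 0.813704 / 10 = 0.0814.

0.0814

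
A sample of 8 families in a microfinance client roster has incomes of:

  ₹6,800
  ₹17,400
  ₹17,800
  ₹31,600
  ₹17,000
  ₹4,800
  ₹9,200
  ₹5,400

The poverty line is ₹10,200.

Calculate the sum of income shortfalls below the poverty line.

Below the line: ₹4,800, ₹5,400, ₹6,800, ₹9,200 (q = 4 of N = 8).
Individual gaps: 10200−4800 = 5400; 10200−5400 = 4800; 10200−6800 = 3400; 10200−9200 = 1000.
Aggregate gap = ₹14,600.

₹14,600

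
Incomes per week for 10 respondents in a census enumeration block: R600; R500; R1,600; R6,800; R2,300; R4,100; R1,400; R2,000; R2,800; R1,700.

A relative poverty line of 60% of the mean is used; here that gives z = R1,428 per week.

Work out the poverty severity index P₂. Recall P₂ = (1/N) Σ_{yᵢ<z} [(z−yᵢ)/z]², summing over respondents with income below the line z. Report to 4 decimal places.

0.0759

Incomes under z: R500, R600, R1,400 (q = 3 of N = 10).
Normalized shortfalls: (1428−500)/1428 = 0.6499; (1428−600)/1428 = 0.5798; (1428−1400)/1428 = 0.0196.
Squared: 0.4223; 0.3362; 0.0004.
Sum = 0.758907; P₂ = 0.758907 / 10 = 0.0759.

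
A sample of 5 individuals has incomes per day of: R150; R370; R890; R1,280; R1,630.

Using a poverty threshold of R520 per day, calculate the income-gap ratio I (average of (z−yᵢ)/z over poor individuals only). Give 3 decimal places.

Below the line: R150, R370 (q = 2 of N = 5).
Relative gaps: 0.7115, 0.2885; sum = 1.000000.
The income-gap ratio divides by q (the poor only): 1.000000 / 2 = 0.500.

0.500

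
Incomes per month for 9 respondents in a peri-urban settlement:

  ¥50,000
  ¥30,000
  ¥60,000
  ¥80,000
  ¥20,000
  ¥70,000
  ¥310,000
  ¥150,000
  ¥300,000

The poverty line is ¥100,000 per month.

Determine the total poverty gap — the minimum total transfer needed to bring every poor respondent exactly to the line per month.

¥290,000

Incomes under z: ¥20,000, ¥30,000, ¥50,000, ¥60,000, ¥70,000, ¥80,000 (q = 6 of N = 9).
Individual gaps: 100000−20000 = 80000; 100000−30000 = 70000; 100000−50000 = 50000; 100000−60000 = 40000; 100000−70000 = 30000; 100000−80000 = 20000.
Aggregate gap = ¥290,000.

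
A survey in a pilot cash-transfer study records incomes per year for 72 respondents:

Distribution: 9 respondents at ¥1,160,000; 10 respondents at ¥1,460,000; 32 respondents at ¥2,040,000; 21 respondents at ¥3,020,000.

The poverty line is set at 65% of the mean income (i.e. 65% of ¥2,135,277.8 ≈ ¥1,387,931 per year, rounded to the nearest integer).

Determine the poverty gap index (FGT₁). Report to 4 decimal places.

Below z: 9×¥1,160,000 (q = 9 of N = 72).
Gap ratios (z−y)/z: (1387931−1160000)/1387931 = 0.1642 (×9).
Σ = 1.478012. Dividing by the full population N = 72 gives P₁ = 0.0205.

0.0205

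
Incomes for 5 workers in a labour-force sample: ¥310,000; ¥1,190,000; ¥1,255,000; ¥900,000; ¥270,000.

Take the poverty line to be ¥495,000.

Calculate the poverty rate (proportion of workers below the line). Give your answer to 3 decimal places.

0.400

2 of the 5 workers have income below ¥495,000.
H = 2/5 = 0.400.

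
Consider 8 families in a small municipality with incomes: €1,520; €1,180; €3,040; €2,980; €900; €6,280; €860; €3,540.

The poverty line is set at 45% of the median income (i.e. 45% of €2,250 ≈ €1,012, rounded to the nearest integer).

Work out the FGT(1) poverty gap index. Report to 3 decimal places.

Below the line: €860, €900 (q = 2 of N = 8).
Relative gaps: (1012−860)/1012 = 0.1502; (1012−900)/1012 = 0.1107.
Σ = 0.260870. Dividing by the full population N = 8 gives P₁ = 0.033.

0.033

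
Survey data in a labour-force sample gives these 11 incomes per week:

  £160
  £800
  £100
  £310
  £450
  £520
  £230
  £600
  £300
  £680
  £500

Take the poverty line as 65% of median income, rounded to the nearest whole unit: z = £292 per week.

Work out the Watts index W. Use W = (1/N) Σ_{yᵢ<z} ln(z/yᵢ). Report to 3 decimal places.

Below the line: £100, £160, £230 (q = 3 of N = 11).
ln(z/y) terms: ln(292/100) = 1.0716; ln(292/160) = 0.6016; ln(292/230) = 0.2387.
W = 1.911838 / 11 = 0.174.

0.174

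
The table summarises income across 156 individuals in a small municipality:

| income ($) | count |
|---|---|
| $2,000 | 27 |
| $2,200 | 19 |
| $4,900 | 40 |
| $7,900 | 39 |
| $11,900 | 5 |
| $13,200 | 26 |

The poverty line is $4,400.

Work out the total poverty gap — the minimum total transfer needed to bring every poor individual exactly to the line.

Below z: 27×$2,000, 19×$2,200 (q = 46 of N = 156).
Individual gaps: 27×(4400−2000) = 64800; 19×(4400−2200) = 41800.
Aggregate gap = $106,600.

$106,600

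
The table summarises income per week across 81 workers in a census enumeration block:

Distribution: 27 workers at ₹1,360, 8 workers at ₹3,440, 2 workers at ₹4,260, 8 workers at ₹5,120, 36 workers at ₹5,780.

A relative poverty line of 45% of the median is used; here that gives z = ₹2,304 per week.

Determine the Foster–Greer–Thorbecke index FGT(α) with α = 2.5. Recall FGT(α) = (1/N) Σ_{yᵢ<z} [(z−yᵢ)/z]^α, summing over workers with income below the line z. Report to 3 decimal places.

0.036

Below the line: 27×₹1,360 (q = 27 of N = 81).
Shortfall ratios: (2304−1360)/2304 = 0.4097 (×27).
Raised to α = 2.5: 0.10745 (×27).
Sum = 2.901266; FGT(2.5) = 2.901266 / 81 = 0.036.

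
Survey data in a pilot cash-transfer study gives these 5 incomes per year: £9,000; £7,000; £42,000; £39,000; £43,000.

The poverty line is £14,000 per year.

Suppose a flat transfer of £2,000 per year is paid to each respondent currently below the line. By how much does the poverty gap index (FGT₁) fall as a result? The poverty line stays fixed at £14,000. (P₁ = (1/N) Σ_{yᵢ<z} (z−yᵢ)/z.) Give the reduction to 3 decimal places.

Before: below the line — £7,000, £9,000; poverty gap index (FGT₁) = 0.17143.
After the £2,000 transfer: below the line — £9,000, £11,000; poverty gap index (FGT₁) = 0.11429.
Reduction = 0.17143 − 0.11429 = 0.057.

0.057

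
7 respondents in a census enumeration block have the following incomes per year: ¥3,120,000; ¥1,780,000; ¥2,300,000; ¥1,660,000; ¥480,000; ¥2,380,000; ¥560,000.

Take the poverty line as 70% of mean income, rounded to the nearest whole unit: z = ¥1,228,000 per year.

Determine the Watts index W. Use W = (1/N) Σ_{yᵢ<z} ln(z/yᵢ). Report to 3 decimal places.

Below the line: ¥480,000, ¥560,000 (q = 2 of N = 7).
Log shortfalls: ln(1228000/480000) = 0.9394; ln(1228000/560000) = 0.7852.
W = 1.724561 / 7 = 0.246.

0.246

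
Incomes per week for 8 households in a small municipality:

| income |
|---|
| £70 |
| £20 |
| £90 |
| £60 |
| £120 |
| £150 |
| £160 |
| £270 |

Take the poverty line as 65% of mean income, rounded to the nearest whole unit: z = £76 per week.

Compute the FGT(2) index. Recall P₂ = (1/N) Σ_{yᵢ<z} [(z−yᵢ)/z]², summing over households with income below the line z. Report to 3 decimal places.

Poor units: £20, £60, £70 (q = 3 of N = 8).
Relative gaps: (76−20)/76 = 0.7368; (76−60)/76 = 0.2105; (76−70)/76 = 0.0789.
Squared: 0.5429; 0.0443; 0.0062.
Sum = 0.593490; P₂ = 0.593490 / 8 = 0.074.

0.074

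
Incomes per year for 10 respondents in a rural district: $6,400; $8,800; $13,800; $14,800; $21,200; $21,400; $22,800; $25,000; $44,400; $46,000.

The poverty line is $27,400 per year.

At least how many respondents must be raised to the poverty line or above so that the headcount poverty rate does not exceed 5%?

8

8 of the 10 respondents are poor, so H = 8/10 = 0.800.
A headcount ratio of at most 5% allows at most ⌊0.05 × 10⌋ = 0 poor respondents.
So at least 8 − 0 = 8 must be lifted.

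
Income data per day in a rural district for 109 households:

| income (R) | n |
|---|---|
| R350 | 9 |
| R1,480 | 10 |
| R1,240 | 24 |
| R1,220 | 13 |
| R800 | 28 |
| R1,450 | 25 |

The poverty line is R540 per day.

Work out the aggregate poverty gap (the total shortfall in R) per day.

Below the line: 9×R350 (q = 9 of N = 109).
Individual gaps: 9×(540−350) = 1710.
Aggregate gap = R1,710.

R1,710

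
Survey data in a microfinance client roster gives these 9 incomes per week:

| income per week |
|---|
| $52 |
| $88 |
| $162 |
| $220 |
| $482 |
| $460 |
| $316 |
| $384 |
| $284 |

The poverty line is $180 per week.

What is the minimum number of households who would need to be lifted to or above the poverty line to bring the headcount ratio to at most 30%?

3 of the 9 households are poor, so H = 3/9 = 0.333.
A headcount ratio of at most 30% allows at most ⌊0.30 × 9⌋ = 2 poor households.
So at least 3 − 2 = 1 must be lifted.

1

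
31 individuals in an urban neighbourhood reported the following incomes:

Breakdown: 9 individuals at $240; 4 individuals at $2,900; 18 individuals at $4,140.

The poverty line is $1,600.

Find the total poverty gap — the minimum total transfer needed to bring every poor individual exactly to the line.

Below z: 9×$240 (q = 9 of N = 31).
Individual gaps: 9×(1600−240) = 12240.
Aggregate gap = $12,240.

$12,240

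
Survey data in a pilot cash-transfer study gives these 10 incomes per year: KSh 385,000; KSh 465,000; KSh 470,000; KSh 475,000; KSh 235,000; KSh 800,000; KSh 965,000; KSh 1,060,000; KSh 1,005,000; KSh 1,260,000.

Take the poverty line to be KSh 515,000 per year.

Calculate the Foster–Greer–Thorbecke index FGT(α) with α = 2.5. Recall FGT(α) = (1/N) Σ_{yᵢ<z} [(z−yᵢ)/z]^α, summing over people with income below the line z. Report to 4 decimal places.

Below z: KSh 235,000, KSh 385,000, KSh 465,000, KSh 470,000, KSh 475,000 (q = 5 of N = 10).
Shortfall ratios: (515000−235000)/515000 = 0.5437; (515000−385000)/515000 = 0.2524; (515000−465000)/515000 = 0.0971; (515000−470000)/515000 = 0.0874; (515000−475000)/515000 = 0.0777.
Raised to α = 2.5: 0.21796; 0.03201; 0.00294; 0.00226; 0.00168.
Sum = 0.256849; FGT(2.5) = 0.256849 / 10 = 0.0257.

0.0257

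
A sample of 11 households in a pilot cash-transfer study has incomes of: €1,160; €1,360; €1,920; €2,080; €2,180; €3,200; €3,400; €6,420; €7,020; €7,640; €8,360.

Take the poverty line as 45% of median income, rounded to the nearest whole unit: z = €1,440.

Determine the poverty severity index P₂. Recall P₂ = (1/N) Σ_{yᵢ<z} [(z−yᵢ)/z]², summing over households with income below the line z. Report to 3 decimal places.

Incomes under z: €1,160, €1,360 (q = 2 of N = 11).
Normalized shortfalls: (1440−1160)/1440 = 0.1944; (1440−1360)/1440 = 0.0556.
Squared: 0.0378; 0.0031.
Sum = 0.040895; P₂ = 0.040895 / 11 = 0.004.

0.004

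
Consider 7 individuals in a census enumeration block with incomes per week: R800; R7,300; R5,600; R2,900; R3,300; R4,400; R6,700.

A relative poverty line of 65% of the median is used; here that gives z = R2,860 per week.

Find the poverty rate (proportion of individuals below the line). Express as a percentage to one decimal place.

14.3%

1 of the 7 individuals have income below R2,860.
H = 1/7 = 14.3%.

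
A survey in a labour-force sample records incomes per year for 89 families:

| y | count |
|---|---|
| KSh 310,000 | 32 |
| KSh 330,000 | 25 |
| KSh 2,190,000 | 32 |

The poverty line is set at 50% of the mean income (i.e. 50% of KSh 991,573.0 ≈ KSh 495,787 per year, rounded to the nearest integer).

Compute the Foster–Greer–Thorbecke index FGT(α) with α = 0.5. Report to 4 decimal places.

0.3825

Poor units: 32×KSh 310,000, 25×KSh 330,000 (q = 57 of N = 89).
Gap ratios (z−y)/z: (495787−310000)/495787 = 0.3747 (×32); (495787−330000)/495787 = 0.3344 (×25).
Raised to α = 0.5: 0.61215 (×32); 0.57827 (×25).
Sum = 34.045551; FGT(0.5) = 34.045551 / 89 = 0.3825.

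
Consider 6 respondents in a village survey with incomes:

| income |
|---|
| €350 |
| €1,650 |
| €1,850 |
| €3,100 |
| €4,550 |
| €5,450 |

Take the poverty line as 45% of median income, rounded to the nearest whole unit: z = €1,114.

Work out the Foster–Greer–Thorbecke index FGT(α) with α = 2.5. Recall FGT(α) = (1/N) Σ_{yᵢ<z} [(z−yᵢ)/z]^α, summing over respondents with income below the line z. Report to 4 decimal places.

0.0649

Incomes under z: €350 (q = 1 of N = 6).
Gap ratios (z−y)/z: (1114−350)/1114 = 0.6858.
Raised to α = 2.5: 0.38951.
Sum = 0.389512; FGT(2.5) = 0.389512 / 6 = 0.0649.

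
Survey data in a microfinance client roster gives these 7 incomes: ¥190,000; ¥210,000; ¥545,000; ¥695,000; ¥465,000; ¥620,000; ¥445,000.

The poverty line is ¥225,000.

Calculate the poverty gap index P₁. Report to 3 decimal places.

Below z: ¥190,000, ¥210,000 (q = 2 of N = 7).
Normalized shortfalls: (225000−190000)/225000 = 0.1556; (225000−210000)/225000 = 0.0667.
Σ = 0.222222. Dividing by the full population N = 7 gives P₁ = 0.032.

0.032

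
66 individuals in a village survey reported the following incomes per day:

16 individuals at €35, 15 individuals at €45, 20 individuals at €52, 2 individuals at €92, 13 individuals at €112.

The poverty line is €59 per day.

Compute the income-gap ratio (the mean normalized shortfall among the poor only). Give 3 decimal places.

0.244

Poor units: 16×€35, 15×€45, 20×€52 (q = 51 of N = 66).
Relative gaps: 0.4068 (×16), 0.2373 (×15), 0.1186 (×20); sum = 12.440678.
I averages over the q = 51 poor units only: 12.440678 / 51 = 0.244.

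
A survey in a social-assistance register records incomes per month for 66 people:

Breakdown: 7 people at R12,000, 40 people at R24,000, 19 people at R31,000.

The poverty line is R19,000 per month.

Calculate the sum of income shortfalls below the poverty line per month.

R49,000

Incomes under z: 7×R12,000 (q = 7 of N = 66).
Individual gaps: 7×(19000−12000) = 49000.
Aggregate gap = R49,000.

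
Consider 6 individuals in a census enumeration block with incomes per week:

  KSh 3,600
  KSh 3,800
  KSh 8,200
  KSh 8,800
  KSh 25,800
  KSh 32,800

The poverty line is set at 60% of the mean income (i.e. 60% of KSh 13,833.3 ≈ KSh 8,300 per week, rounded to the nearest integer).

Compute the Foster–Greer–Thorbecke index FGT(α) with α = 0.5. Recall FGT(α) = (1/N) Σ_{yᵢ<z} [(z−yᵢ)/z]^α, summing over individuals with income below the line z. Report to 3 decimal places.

0.266

Below the line: KSh 3,600, KSh 3,800, KSh 8,200 (q = 3 of N = 6).
Relative gaps: (8300−3600)/8300 = 0.5663; (8300−3800)/8300 = 0.5422; (8300−8200)/8300 = 0.0120.
Raised to α = 0.5: 0.75251; 0.73632; 0.10976.
Sum = 1.598591; FGT(0.5) = 1.598591 / 6 = 0.266.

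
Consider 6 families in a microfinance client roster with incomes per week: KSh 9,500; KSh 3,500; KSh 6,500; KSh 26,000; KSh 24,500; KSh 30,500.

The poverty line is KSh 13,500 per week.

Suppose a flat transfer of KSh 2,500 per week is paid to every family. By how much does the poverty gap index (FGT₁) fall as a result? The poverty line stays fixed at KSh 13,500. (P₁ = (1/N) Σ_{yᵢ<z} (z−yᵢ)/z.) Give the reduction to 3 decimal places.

0.093

Before: below the line — KSh 3,500, KSh 6,500, KSh 9,500; poverty gap index (FGT₁) = 0.25926.
After the KSh 2,500 transfer: below the line — KSh 6,000, KSh 9,000, KSh 12,000; poverty gap index (FGT₁) = 0.16667.
Reduction = 0.25926 − 0.16667 = 0.093.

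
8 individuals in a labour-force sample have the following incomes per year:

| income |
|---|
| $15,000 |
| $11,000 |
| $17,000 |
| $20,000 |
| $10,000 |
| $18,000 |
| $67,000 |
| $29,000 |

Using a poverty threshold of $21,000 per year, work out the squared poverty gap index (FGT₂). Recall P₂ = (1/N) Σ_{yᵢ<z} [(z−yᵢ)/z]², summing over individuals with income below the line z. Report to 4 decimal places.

Below z: $10,000, $11,000, $15,000, $17,000, $18,000, $20,000 (q = 6 of N = 8).
Shortfall ratios: (21000−10000)/21000 = 0.5238; (21000−11000)/21000 = 0.4762; (21000−15000)/21000 = 0.2857; (21000−17000)/21000 = 0.1905; (21000−18000)/21000 = 0.1429; (21000−20000)/21000 = 0.0476.
Squared: 0.2744; 0.2268; 0.0816; 0.0363; 0.0204; 0.0023.
Sum = 0.641723; P₂ = 0.641723 / 8 = 0.0802.

0.0802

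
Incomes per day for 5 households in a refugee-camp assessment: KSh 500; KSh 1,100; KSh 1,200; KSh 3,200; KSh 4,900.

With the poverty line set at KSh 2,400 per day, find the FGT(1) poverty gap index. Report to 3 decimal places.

Incomes under z: KSh 500, KSh 1,100, KSh 1,200 (q = 3 of N = 5).
Normalized shortfalls: (2400−500)/2400 = 0.7917; (2400−1100)/2400 = 0.5417; (2400−1200)/2400 = 0.5000.
Σ = 1.833333. Dividing by the full population N = 5 gives P₁ = 0.367.

0.367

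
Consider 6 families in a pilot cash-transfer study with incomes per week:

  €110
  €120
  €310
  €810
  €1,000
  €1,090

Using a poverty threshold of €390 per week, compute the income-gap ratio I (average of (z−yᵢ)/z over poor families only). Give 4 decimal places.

Below the line: €110, €120, €310 (q = 3 of N = 6).
Shortfall ratios (z−y)/z: 0.7179, 0.6923, 0.2051; sum = 1.615385.
I averages over the q = 3 poor units only: 1.615385 / 3 = 0.5385.

0.5385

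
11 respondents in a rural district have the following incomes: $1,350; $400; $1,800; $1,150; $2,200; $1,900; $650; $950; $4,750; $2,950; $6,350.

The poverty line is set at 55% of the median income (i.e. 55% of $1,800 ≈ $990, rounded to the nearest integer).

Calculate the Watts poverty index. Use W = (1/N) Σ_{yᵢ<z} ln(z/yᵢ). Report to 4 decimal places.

Poor units: $400, $650, $950 (q = 3 of N = 11).
ln(z/y) terms: ln(990/400) = 0.9062; ln(990/650) = 0.4207; ln(990/950) = 0.0412.
W = 1.368216 / 11 = 0.1244.

0.1244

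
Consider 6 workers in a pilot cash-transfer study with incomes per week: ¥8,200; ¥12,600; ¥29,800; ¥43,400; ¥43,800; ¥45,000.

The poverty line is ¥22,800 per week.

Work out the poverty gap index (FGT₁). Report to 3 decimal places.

0.181

Incomes under z: ¥8,200, ¥12,600 (q = 2 of N = 6).
Gap ratios (z−y)/z: (22800−8200)/22800 = 0.6404; (22800−12600)/22800 = 0.4474.
Sum of shortfalls = 1.087719; P₁ averages over all N: 1.087719 / 6 = 0.181.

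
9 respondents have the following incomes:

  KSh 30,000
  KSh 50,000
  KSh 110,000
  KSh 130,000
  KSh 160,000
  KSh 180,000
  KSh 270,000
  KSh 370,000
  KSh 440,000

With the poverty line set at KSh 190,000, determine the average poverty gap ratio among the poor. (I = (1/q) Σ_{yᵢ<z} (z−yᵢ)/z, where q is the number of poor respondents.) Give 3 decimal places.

0.421

Poor units: KSh 30,000, KSh 50,000, KSh 110,000, KSh 130,000, KSh 160,000, KSh 180,000 (q = 6 of N = 9).
Relative gaps: 0.8421, 0.7368, 0.4211, 0.3158, 0.1579, 0.0526; sum = 2.526316.
I averages over the q = 6 poor units only: 2.526316 / 6 = 0.421.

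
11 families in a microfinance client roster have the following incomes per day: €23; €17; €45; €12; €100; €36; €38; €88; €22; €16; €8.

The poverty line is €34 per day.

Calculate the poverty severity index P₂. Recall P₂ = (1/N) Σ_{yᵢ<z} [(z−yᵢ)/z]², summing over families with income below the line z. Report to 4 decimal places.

Below the line: €8, €12, €16, €17, €22, €23 (q = 6 of N = 11).
Normalized shortfalls: (34−8)/34 = 0.7647; (34−12)/34 = 0.6471; (34−16)/34 = 0.5294; (34−17)/34 = 0.5000; (34−22)/34 = 0.3529; (34−23)/34 = 0.3235.
Squared: 0.5848; 0.4187; 0.2803; 0.2500; 0.1246; 0.1047.
Sum = 1.762976; P₂ = 1.762976 / 11 = 0.1603.

0.1603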